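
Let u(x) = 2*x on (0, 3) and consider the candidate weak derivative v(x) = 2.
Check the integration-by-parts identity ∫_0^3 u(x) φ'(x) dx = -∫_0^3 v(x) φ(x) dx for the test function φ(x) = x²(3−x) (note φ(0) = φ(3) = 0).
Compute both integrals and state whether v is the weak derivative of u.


LHS = -27/2, RHS = -27/2. Yes, v = u' weakly.

u(x) = 2*x, classical derivative u'(x) = 2.
φ(x) = x²(3−x), so φ'(x) = 3*x*(2 - x).
Note φ(0) = φ(3) = 0, so the boundary term u·φ vanishes.
LHS = ∫_0^3 u(x) φ'(x) dx = ∫_0^3 (-6*x^3 + 12*x^2) dx. Term by term:
  ∫_0^3 -6*x^3 dx = -243/2;  ∫_0^3 12*x^2 dx = 108.
Sum: -243/2 + 108 = -27/2.
So LHS = -27/2.
∫_0^3 v(x) φ(x) dx = ∫_0^3 (-2*x^3 + 6*x^2) dx. Term by term:
  ∫_0^3 -2*x^3 dx = -81/2;  ∫_0^3 6*x^2 dx = 54.
Sum: -81/2 + 54 = 27/2.
So RHS = -∫_0^3 v(x) φ(x) dx = -27/2.
LHS = RHS, so the identity holds for this test φ.
Moreover u is smooth here and v(x) = u'(x) = 2 pointwise, so the identity holds for every test function. Hence v is the weak derivative of u.


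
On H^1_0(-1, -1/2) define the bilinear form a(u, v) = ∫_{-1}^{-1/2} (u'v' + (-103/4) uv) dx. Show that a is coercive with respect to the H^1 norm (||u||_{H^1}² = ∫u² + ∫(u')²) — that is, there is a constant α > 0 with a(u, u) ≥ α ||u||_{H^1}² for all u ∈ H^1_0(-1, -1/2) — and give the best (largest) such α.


α = (-103 + 16*π^2)/(4*(1 + 4*π^2))

Coercivity of a(·,·) on H^1_0(-1, -1/2) means a(u, u) ≥ α ||u||_{H^1}² for every u ∈ H^1_0.
The interval has length L = 1/2, and Poincaré/coercivity depend only on L. Here a(u, u) = ∫(u')² + (-103/4)·∫u².
Here c = -103/4 < 0 with |c| < (π/L)² = 4*π^2, so coercivity still holds. The condition a(u,u) ≥ α||u||_{H^1}² reads (1−α)∫(u')² ≥ (α−c)∫u². Any admissible α is ≤ 1 (rapidly oscillating u have ∫u²/∫(u')² → 0), and α = 1 would force 0 ≥ (1−c)∫u², impossible since c < 1; so 1−α > 0. By the sharp Poincaré inequality on H^1_0 of an interval of length L, ∫(u')² ≥ (π/L)²∫u² with equality for the first sine mode sin(π(x−x₀)/L) (x₀ the left endpoint), so the inequality holds for all u iff (1−α)(π/L)² ≥ α − c, i.e. α ≤ ((π/L)² + c)/((π/L)² + 1) = (1 + c(L/π)²)/(1 + (L/π)²). (Direct route, valid since c ≤ 0: Poincaré gives c∫u² ≥ c(L/π)²∫(u')², so a(u,u) ≥ (1 + c(L/π)²)∫(u')², while ||u||_{H^1}² ≤ (1 + (L/π)²)∫(u')²; dividing yields the same α.) With (π/L)² = 4*π^2 and c = -103/4, the largest admissible constant is α = ((π/L)² + c)/((π/L)² + 1).
Simplifying, α = (-103 + 16*π^2)/(4*(1 + 4*π^2)).


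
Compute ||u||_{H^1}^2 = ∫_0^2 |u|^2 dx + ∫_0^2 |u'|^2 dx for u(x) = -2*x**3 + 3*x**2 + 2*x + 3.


||u||_{H^1}^2 = 8674/105

The H^1 norm (squared) on an interval (0, L) is
  ||u||_{H^1}^2 = ∫_0^L u(x)^2 dx + ∫_0^L u'(x)^2 dx.
Compute u'(x) = -6*x**2 + 6*x + 2.
Then u(x)^2 = 4*x**6 - 12*x**5 + x**4 + 22*x**2 + 12*x + 9 and u'(x)^2 = 36*x**4 - 72*x**3 + 12*x**2 + 24*x + 4.
Integrate each monomial from 0 to 2 using ∫_0^2 c·x^n dx = c·2^(n+1)/(n+1):
  ∫_0^2 u(x)^2 dx = ∫_0^2 (4*x^6 - 12*x^5 + x^4 + 22*x^2 + 12*x + 9) dx. Term by term:
    ∫_0^2 4*x^6 dx = 512/7;  ∫_0^2 -12*x^5 dx = -128;  ∫_0^2 x^4 dx = 32/5;
    ∫_0^2 22*x^2 dx = 176/3;  ∫_0^2 12*x dx = 24;  ∫_0^2 9 dx = 18.
  Sum: 512/7 − 128 + 32/5 + 176/3 + 24 + 18 = 5482/105.
  ∫_0^2 u'(x)^2 dx = ∫_0^2 (36*x^4 - 72*x^3 + 12*x^2 + 24*x + 4) dx. Term by term:
    ∫_0^2 36*x^4 dx = 1152/5;  ∫_0^2 -72*x^3 dx = -288;  ∫_0^2 12*x^2 dx = 32;
    ∫_0^2 24*x dx = 48;  ∫_0^2 4 dx = 8.
  Sum: 1152/5 − 288 + 32 + 48 + 8 = 152/5.
Adding: ||u||_{H^1}^2 = 5482/105 + 152/5 = 8674/105.


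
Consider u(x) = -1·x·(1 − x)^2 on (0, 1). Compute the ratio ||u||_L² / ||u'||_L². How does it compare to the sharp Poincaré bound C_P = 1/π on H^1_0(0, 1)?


||u||_L² / ||u'||_L² = sqrt(14)/14 < C_P = 1/π.

u(x) = -1·x·(1 − x)^2, so u'(x) = (1 - 3*x)*(x - 1).
u(x) = -1·x·(1 − x)^2 vanishes at x = 0 and x = 1, so u ∈ H^1_0(0, 1). Differentiate via the product rule and integrate the resulting polynomials term by term.
  ∫_0^1 u² dx = ∫_0^1 (x^6 - 4*x^5 + 6*x^4 - 4*x^3 + x^2) dx. Term by term:
    ∫_0^1 x^6 dx = 1/7;  ∫_0^1 -4*x^5 dx = -2/3;  ∫_0^1 6*x^4 dx = 6/5;
    ∫_0^1 -4*x^3 dx = -1;  ∫_0^1 x^2 dx = 1/3.
  Sum: 1/7 − 2/3 + 6/5 − 1 + 1/3 = 1/105.
  ∫_0^1 (u')² dx = ∫_0^1 (9*x^4 - 24*x^3 + 22*x^2 - 8*x + 1) dx. Term by term:
    ∫_0^1 9*x^4 dx = 9/5;  ∫_0^1 -24*x^3 dx = -6;  ∫_0^1 22*x^2 dx = 22/3;
    ∫_0^1 -8*x dx = -4;  ∫_0^1 1 dx = 1.
  Sum: 9/5 − 6 + 22/3 − 4 + 1 = 2/15.
∫_0^1 u² dx = 1/105, so ||u||_L² = sqrt(105)/105.
∫_0^1 (u')² dx = 2/15, so ||u'||_L² = sqrt(30)/15.
Ratio ||u||_L² / ||u'||_L² = sqrt(14)/14.
Sharp Poincaré constant on H^1_0(0, 1) is C_P = L/π = 1/π, achieved by sin(π·x).
A polynomial bump cannot attain the sharp Poincaré constant (only the first sine eigenfunction does), so the ratio is strictly less than C_P, consistent with ||u||_L² ≤ C_P ||u'||_L².


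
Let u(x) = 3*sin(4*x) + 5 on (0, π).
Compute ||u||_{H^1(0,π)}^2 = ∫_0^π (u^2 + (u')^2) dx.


||u||_{H^1(0,π)}^2 = 203*π/2

u'(x) = 12*cos(4*x).
Expand u² and (u')² and integrate term by term on (0, π), using: for integers n ≥ 1, ∫_0^π sin²(nx) dx = ∫_0^π cos²(nx) dx = π/2; for n ≠ n', ∫_0^π sin(nx)sin(n'x) dx = ∫_0^π cos(nx)cos(n'x) dx = 0; and by product-to-sum, ∫_0^π sin(nx)cos(n'x) dx = ½∫_0^π [sin((n+n')x) + sin((n−n')x)] dx, which is 0 when n+n' is even and 2n/(n²−n'²) when n+n' is odd (it need not vanish on (0, π)). For the constant mode: ∫_0^π 1 dx = π, ∫_0^π cos(nx) dx = 0, ∫_0^π sin(nx) dx = (1−(−1)^n)/n.
  u² squared terms: (5)²·∫1 dx = 25·π = 25*π;  (3)²·∫sin(4x)² dx = 9·π/2 = 9*π/2.
  u² cross terms: 2·(5)·(3)·∫1·sin(4x) dx = 30·(0) = 0.
  So ∫_0^π u² dx = 25*π + 9*π/2 + 0 = 59*π/2.
  (u')² squared terms: (12)²·∫cos(4x)² dx = 144·π/2 = 72*π.
  So ∫_0^π (u')² dx = 72*π.
||u||_{H^1}^2 = (59*π/2) + (72*π) = 203*π/2.


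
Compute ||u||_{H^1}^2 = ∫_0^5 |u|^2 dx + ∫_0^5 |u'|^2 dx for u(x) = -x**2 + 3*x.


||u||_{H^1}^2 = 745/6

The H^1 norm (squared) on an interval (0, L) is
  ||u||_{H^1}^2 = ∫_0^L u(x)^2 dx + ∫_0^L u'(x)^2 dx.
Compute u'(x) = 3 - 2*x.
Then u(x)^2 = x**4 - 6*x**3 + 9*x**2 and u'(x)^2 = 4*x**2 - 12*x + 9.
Integrate each monomial from 0 to 5 using ∫_0^5 c·x^n dx = c·5^(n+1)/(n+1):
  ∫_0^5 u(x)^2 dx = ∫_0^5 (x^4 - 6*x^3 + 9*x^2) dx. Term by term:
    ∫_0^5 x^4 dx = 625;  ∫_0^5 -6*x^3 dx = -1875/2;  ∫_0^5 9*x^2 dx = 375.
  Sum: 625 − 1875/2 + 375 = 125/2.
  ∫_0^5 u'(x)^2 dx = ∫_0^5 (4*x^2 - 12*x + 9) dx. Term by term:
    ∫_0^5 4*x^2 dx = 500/3;  ∫_0^5 -12*x dx = -150;  ∫_0^5 9 dx = 45.
  Sum: 500/3 − 150 + 45 = 185/3.
Adding: ||u||_{H^1}^2 = 125/2 + 185/3 = 745/6.


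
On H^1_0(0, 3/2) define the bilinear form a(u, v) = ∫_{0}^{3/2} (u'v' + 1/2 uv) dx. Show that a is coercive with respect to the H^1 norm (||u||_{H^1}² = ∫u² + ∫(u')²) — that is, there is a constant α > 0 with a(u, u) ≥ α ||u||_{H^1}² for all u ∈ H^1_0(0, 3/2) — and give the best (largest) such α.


α = (9 + 8*π^2)/(2*(9 + 4*π^2))

Coercivity of a(·,·) on H^1_0(0, 3/2) means a(u, u) ≥ α ||u||_{H^1}² for every u ∈ H^1_0.
The interval has length L = 3/2, and Poincaré/coercivity depend only on L. Here a(u, u) = ∫(u')² + (1/2)·∫u².
Here 0 < c = 1/2 < 1. The condition a(u,u) ≥ α||u||_{H^1}² reads (1−α)∫(u')² ≥ (α−c)∫u². Any admissible α is ≤ 1 (rapidly oscillating u have ∫u²/∫(u')² → 0), and α = 1 would force 0 ≥ (1−c)∫u², impossible since c < 1; so 1−α > 0. By the sharp Poincaré inequality on H^1_0 of an interval of length L, ∫(u')² ≥ (π/L)²∫u² with equality for the first sine mode sin(π(x−x₀)/L) (x₀ the left endpoint), so the inequality holds for all u iff (1−α)(π/L)² ≥ α − c, i.e. α ≤ ((π/L)² + c)/((π/L)² + 1) = (1 + c(L/π)²)/(1 + (L/π)²). With (π/L)² = 4*π^2/9 and c = 1/2, the largest admissible constant is α = ((π/L)² + c)/((π/L)² + 1).
Simplifying, α = (9 + 8*π^2)/(2*(9 + 4*π^2)).


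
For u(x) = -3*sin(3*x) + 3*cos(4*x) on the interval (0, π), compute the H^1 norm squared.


||u||_{H^1(0,π)}^2 = 1836/7 + 243*π/2

u'(x) = -12*sin(4*x) - 9*cos(3*x).
Expand u² and (u')² and integrate term by term on (0, π), using: for integers n ≥ 1, ∫_0^π sin²(nx) dx = ∫_0^π cos²(nx) dx = π/2; for n ≠ n', ∫_0^π sin(nx)sin(n'x) dx = ∫_0^π cos(nx)cos(n'x) dx = 0; and by product-to-sum, ∫_0^π sin(nx)cos(n'x) dx = ½∫_0^π [sin((n+n')x) + sin((n−n')x)] dx, which is 0 when n+n' is even and 2n/(n²−n'²) when n+n' is odd (it need not vanish on (0, π)).
  u² squared terms: (-3)²·∫sin(3x)² dx = 9·π/2 = 9*π/2;  (3)²·∫cos(4x)² dx = 9·π/2 = 9*π/2.
  u² cross terms: 2·(-3)·(3)·∫sin(3x)·cos(4x) dx = -18·(-6/7) = 108/7.
  So ∫_0^π u² dx = 9*π/2 + 9*π/2 + 108/7 = 108/7 + 9*π.
  (u')² squared terms: (-12)²·∫sin(4x)² dx = 144·π/2 = 72*π;  (-9)²·∫cos(3x)² dx = 81·π/2 = 81*π/2.
  (u')² cross terms: 2·(-12)·(-9)·∫sin(4x)·cos(3x) dx = 216·(8/7) = 1728/7.
  So ∫_0^π (u')² dx = 72*π + 81*π/2 + 1728/7 = 1728/7 + 225*π/2.
||u||_{H^1}^2 = (108/7 + 9*π) + (1728/7 + 225*π/2) = 1836/7 + 243*π/2.


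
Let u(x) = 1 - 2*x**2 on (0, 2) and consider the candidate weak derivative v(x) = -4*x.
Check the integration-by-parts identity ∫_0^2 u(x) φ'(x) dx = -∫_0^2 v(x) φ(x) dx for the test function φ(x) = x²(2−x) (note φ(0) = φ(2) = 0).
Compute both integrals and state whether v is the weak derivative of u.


LHS = 32/5, RHS = 32/5. Yes, v = u' weakly.

u(x) = 1 - 2*x**2, classical derivative u'(x) = -4*x.
φ(x) = x²(2−x), so φ'(x) = x*(4 - 3*x).
Note φ(0) = φ(2) = 0, so the boundary term u·φ vanishes.
LHS = ∫_0^2 u(x) φ'(x) dx = ∫_0^2 (6*x^4 - 8*x^3 - 3*x^2 + 4*x) dx. Term by term:
  ∫_0^2 6*x^4 dx = 192/5;  ∫_0^2 -8*x^3 dx = -32;  ∫_0^2 -3*x^2 dx = -8;
  ∫_0^2 4*x dx = 8.
Sum: 192/5 − 32 − 8 + 8 = 32/5.
So LHS = 32/5.
∫_0^2 v(x) φ(x) dx = ∫_0^2 (4*x^4 - 8*x^3) dx. Term by term:
  ∫_0^2 4*x^4 dx = 128/5;  ∫_0^2 -8*x^3 dx = -32.
Sum: 128/5 − 32 = -32/5.
So RHS = -∫_0^2 v(x) φ(x) dx = 32/5.
LHS = RHS, so the identity holds for this test φ.
Moreover u is smooth here and v(x) = u'(x) = -4*x pointwise, so the identity holds for every test function. Hence v is the weak derivative of u.


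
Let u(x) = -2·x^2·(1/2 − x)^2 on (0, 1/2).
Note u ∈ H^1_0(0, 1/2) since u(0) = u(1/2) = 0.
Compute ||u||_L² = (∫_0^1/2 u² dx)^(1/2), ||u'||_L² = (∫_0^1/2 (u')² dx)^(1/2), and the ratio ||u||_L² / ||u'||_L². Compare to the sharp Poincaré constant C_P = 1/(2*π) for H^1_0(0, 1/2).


||u||_L² / ||u'||_L² = sqrt(3)/12 < C_P = 1/(2*π).

u(x) = -2·x^2·(1/2 − x)^2, so u'(x) = x*(-8*x^2 + 6*x - 1).
u(x) = -2·x^2·(1/2 − x)^2 vanishes at x = 0 and x = 1/2, so u ∈ H^1_0(0, 1/2). Differentiate via the product rule and integrate the resulting polynomials term by term.
  ∫_0^1/2 u² dx = ∫_0^1/2 (4*x^8 - 8*x^7 + 6*x^6 - 2*x^5 + x^4/4) dx. Term by term:
    ∫_0^1/2 4*x^8 dx = 1/1152;  ∫_0^1/2 -8*x^7 dx = -1/256;  ∫_0^1/2 6*x^6 dx = 3/448;
    ∫_0^1/2 -2*x^5 dx = -1/192;  ∫_0^1/2 x^4/4 dx = 1/640.
  Sum: 1/1152 − 1/256 + 3/448 − 1/192 + 1/640 = 1/80640.
  ∫_0^1/2 (u')² dx = ∫_0^1/2 (64*x^6 - 96*x^5 + 52*x^4 - 12*x^3 + x^2) dx. Term by term:
    ∫_0^1/2 64*x^6 dx = 1/14;  ∫_0^1/2 -96*x^5 dx = -1/4;  ∫_0^1/2 52*x^4 dx = 13/40;
    ∫_0^1/2 -12*x^3 dx = -3/16;  ∫_0^1/2 x^2 dx = 1/24.
  Sum: 1/14 − 1/4 + 13/40 − 3/16 + 1/24 = 1/1680.
∫_0^1/2 u² dx = 1/80640, so ||u||_L² = sqrt(35)/1680.
∫_0^1/2 (u')² dx = 1/1680, so ||u'||_L² = sqrt(105)/420.
Ratio ||u||_L² / ||u'||_L² = sqrt(3)/12.
Sharp Poincaré constant on H^1_0(0, 1/2) is C_P = L/π = 1/(2*π), achieved by sin(2*π·x).
A polynomial bump cannot attain the sharp Poincaré constant (only the first sine eigenfunction does), so the ratio is strictly less than C_P, consistent with ||u||_L² ≤ C_P ||u'||_L².


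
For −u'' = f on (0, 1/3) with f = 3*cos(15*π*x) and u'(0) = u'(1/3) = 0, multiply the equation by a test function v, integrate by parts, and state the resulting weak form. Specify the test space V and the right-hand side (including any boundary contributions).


V = H^1(0, 1/3) (no boundary constraint on v; u is determined up to an additive constant); weak form: ∫_0^1/3 u'v' dx = ∫_0^1/3 (3*cos(15*π*x)) v dx for all v ∈ V.

Multiply both sides by a test function v and integrate from 0 to 1/3:
  ∫_0^1/3 −u''(x) v(x) dx = ∫_0^1/3 f(x) v(x) dx.
Integrate the LHS by parts once:
  ∫_0^1/3 −u'' v dx = −[u'(x) v(x)]_0^1/3 + ∫_0^1/3 u'(x) v'(x) dx.
Thus ∫_0^1/3 u'(x) v'(x) dx = ∫_0^1/3 f(x) v(x) dx + [u'(x) v(x)]_0^1/3.
Choose V so that boundary terms are either known or forced to vanish.
u has homogeneous Neumann: u'(0) = u'(1/3) = 0. So [u' v]_0^1/3 = 0·v(1/3) − 0·v(0) = 0 for any v; take V = H^1(0, 1/3).
Weak formulation: find u (satisfying any essential BC) such that ∫_0^1/3 u'(x) v'(x) dx = ∫_0^1/3 f v dx for all v ∈ V (homogeneous Neumann, so boundary terms vanish).
Substituting f(x) = 3*cos(15*π*x), the right-hand side is ∫_0^1/3 (3*cos(15*π*x)) v dx.
Compatibility check (pure Neumann): taking v ≡ 1 ∈ V gives 0 = ∫_0^1/3 f dx + (0) − (0), i.e. ∫_0^1/3 f dx must equal u'(0) − u'(1/3) = 0. Indeed ∫_0^1/3 (3*cos(15*π*x)) dx = 0, so the data are compatible. The solution is then unique only up to an additive constant (fix it e.g. by requiring ∫_0^1/3 u dx = 0).


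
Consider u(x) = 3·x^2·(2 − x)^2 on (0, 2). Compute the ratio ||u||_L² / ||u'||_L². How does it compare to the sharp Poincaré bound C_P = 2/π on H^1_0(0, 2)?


||u||_L² / ||u'||_L² = sqrt(3)/3 < C_P = 2/π.

u(x) = 3·x^2·(2 − x)^2, so u'(x) = 12*x*(x - 2)*(x - 1).
u(x) = 3·x^2·(2 − x)^2 vanishes at x = 0 and x = 2, so u ∈ H^1_0(0, 2). Differentiate via the product rule and integrate the resulting polynomials term by term.
  ∫_0^2 u² dx = ∫_0^2 (9*x^8 - 72*x^7 + 216*x^6 - 288*x^5 + 144*x^4) dx. Term by term:
    ∫_0^2 9*x^8 dx = 512;  ∫_0^2 -72*x^7 dx = -2304;  ∫_0^2 216*x^6 dx = 27648/7;
    ∫_0^2 -288*x^5 dx = -3072;  ∫_0^2 144*x^4 dx = 4608/5.
  Sum: 512 − 2304 + 27648/7 − 3072 + 4608/5 = 256/35.
  ∫_0^2 (u')² dx = ∫_0^2 (144*x^6 - 864*x^5 + 1872*x^4 - 1728*x^3 + 576*x^2) dx. Term by term:
    ∫_0^2 144*x^6 dx = 18432/7;  ∫_0^2 -864*x^5 dx = -9216;  ∫_0^2 1872*x^4 dx = 59904/5;
    ∫_0^2 -1728*x^3 dx = -6912;  ∫_0^2 576*x^2 dx = 1536.
  Sum: 18432/7 − 9216 + 59904/5 − 6912 + 1536 = 768/35.
∫_0^2 u² dx = 256/35, so ||u||_L² = 16*sqrt(35)/35.
∫_0^2 (u')² dx = 768/35, so ||u'||_L² = 16*sqrt(105)/35.
Ratio ||u||_L² / ||u'||_L² = sqrt(3)/3.
Sharp Poincaré constant on H^1_0(0, 2) is C_P = L/π = 2/π, achieved by sin(π/2·x).
A polynomial bump cannot attain the sharp Poincaré constant (only the first sine eigenfunction does), so the ratio is strictly less than C_P, consistent with ||u||_L² ≤ C_P ||u'||_L².


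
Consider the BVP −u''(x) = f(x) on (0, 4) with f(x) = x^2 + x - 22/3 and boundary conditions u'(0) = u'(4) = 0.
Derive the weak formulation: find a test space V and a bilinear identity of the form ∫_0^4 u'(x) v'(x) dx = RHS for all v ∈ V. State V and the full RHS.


V = H^1(0, 4) (no boundary constraint on v; u is determined up to an additive constant); weak form: ∫_0^4 u'v' dx = ∫_0^4 (x^2 + x - 22/3) v dx for all v ∈ V.

Multiply both sides by a test function v and integrate from 0 to 4:
  ∫_0^4 −u''(x) v(x) dx = ∫_0^4 f(x) v(x) dx.
Integrate the LHS by parts once:
  ∫_0^4 −u'' v dx = −[u'(x) v(x)]_0^4 + ∫_0^4 u'(x) v'(x) dx.
Thus ∫_0^4 u'(x) v'(x) dx = ∫_0^4 f(x) v(x) dx + [u'(x) v(x)]_0^4.
Choose V so that boundary terms are either known or forced to vanish.
u has homogeneous Neumann: u'(0) = u'(4) = 0. So [u' v]_0^4 = 0·v(4) − 0·v(0) = 0 for any v; take V = H^1(0, 4).
Weak formulation: find u (satisfying any essential BC) such that ∫_0^4 u'(x) v'(x) dx = ∫_0^4 f v dx for all v ∈ V (homogeneous Neumann, so boundary terms vanish).
Substituting f(x) = x^2 + x - 22/3, the right-hand side is ∫_0^4 (x^2 + x - 22/3) v dx.
Compatibility check (pure Neumann): taking v ≡ 1 ∈ V gives 0 = ∫_0^4 f dx + (0) − (0), i.e. ∫_0^4 f dx must equal u'(0) − u'(4) = 0. Indeed ∫_0^4 (x^2 + x - 22/3) dx = 0, so the data are compatible. The solution is then unique only up to an additive constant (fix it e.g. by requiring ∫_0^4 u dx = 0).


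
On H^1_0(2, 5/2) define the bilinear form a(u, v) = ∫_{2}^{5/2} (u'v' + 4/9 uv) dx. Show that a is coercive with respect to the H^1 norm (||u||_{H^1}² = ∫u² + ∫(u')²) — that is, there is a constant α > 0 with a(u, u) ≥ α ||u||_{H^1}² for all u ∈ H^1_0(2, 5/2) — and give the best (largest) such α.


α = 4*(1 + 9*π^2)/(9*(1 + 4*π^2))

Coercivity of a(·,·) on H^1_0(2, 5/2) means a(u, u) ≥ α ||u||_{H^1}² for every u ∈ H^1_0.
The interval has length L = 1/2, and Poincaré/coercivity depend only on L. Here a(u, u) = ∫(u')² + (4/9)·∫u².
Here 0 < c = 4/9 < 1. The condition a(u,u) ≥ α||u||_{H^1}² reads (1−α)∫(u')² ≥ (α−c)∫u². Any admissible α is ≤ 1 (rapidly oscillating u have ∫u²/∫(u')² → 0), and α = 1 would force 0 ≥ (1−c)∫u², impossible since c < 1; so 1−α > 0. By the sharp Poincaré inequality on H^1_0 of an interval of length L, ∫(u')² ≥ (π/L)²∫u² with equality for the first sine mode sin(π(x−x₀)/L) (x₀ the left endpoint), so the inequality holds for all u iff (1−α)(π/L)² ≥ α − c, i.e. α ≤ ((π/L)² + c)/((π/L)² + 1) = (1 + c(L/π)²)/(1 + (L/π)²). With (π/L)² = 4*π^2 and c = 4/9, the largest admissible constant is α = ((π/L)² + c)/((π/L)² + 1).
Simplifying, α = 4*(1 + 9*π^2)/(9*(1 + 4*π^2)).


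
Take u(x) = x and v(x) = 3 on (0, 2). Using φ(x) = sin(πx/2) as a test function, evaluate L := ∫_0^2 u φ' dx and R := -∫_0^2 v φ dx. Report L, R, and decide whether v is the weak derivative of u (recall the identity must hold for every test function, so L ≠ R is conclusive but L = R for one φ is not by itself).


LHS = -4/π, RHS = -12/π. No, v is not the weak derivative of u.

u(x) = x, classical derivative u'(x) = 1.
φ(x) = sin(πx/2), so φ'(x) = π*cos(π*x/2)/2.
Note φ(0) = φ(2) = 0, so the boundary term u·φ vanishes.
LHS = ∫_0^2 u(x) φ'(x) dx = ∫_0^2 (π*x*cos(π*x/2)/2) dx. Term by term:
  ∫_0^2 π*x*cos(π*x/2)/2 dx = -4/π.
So LHS = -4/π.
∫_0^2 v(x) φ(x) dx = ∫_0^2 (3*sin(π*x/2)) dx. Term by term:
  ∫_0^2 3*sin(π*x/2) dx = 12/π.
So RHS = -∫_0^2 v(x) φ(x) dx = -12/π.
LHS − RHS = 8/π ≠ 0, so the identity fails.
(For a valid weak derivative the identity must hold for EVERY test function, in particular this one. The failure shows v is NOT the weak derivative of u.)
Correct weak derivative would be u'(x) = 1.


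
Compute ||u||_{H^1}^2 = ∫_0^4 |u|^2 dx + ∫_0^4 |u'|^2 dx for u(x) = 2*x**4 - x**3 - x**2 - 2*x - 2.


||u||_{H^1}^2 = 58032608/315

The H^1 norm (squared) on an interval (0, L) is
  ||u||_{H^1}^2 = ∫_0^L u(x)^2 dx + ∫_0^L u'(x)^2 dx.
Compute u'(x) = 8*x**3 - 3*x**2 - 2*x - 2.
Then u(x)^2 = 4*x**8 - 4*x**7 - 3*x**6 - 6*x**5 - 3*x**4 + 8*x**3 + 8*x**2 + 8*x + 4 and u'(x)^2 = 64*x**6 - 48*x**5 - 23*x**4 - 20*x**3 + 16*x**2 + 8*x + 4.
Integrate each monomial from 0 to 4 using ∫_0^4 c·x^n dx = c·4^(n+1)/(n+1):
  ∫_0^4 u(x)^2 dx = ∫_0^4 (4*x^8 - 4*x^7 - 3*x^6 - 6*x^5 - 3*x^4 + 8*x^3 + 8*x^2 + 8*x + 4) dx. Term by term:
    ∫_0^4 4*x^8 dx = 1048576/9;  ∫_0^4 -4*x^7 dx = -32768;  ∫_0^4 -3*x^6 dx = -49152/7;
    ∫_0^4 -6*x^5 dx = -4096;  ∫_0^4 -3*x^4 dx = -3072/5;  ∫_0^4 8*x^3 dx = 512;
    ∫_0^4 8*x^2 dx = 512/3;  ∫_0^4 8*x dx = 64;  ∫_0^4 4 dx = 16.
  Sum: 1048576/9 − 32768 − 49152/7 − 4096 − 3072/5 + 512 + 512/3 + 64 + 16 = 22922864/315.
  ∫_0^4 u'(x)^2 dx = ∫_0^4 (64*x^6 - 48*x^5 - 23*x^4 - 20*x^3 + 16*x^2 + 8*x + 4) dx. Term by term:
    ∫_0^4 64*x^6 dx = 1048576/7;  ∫_0^4 -48*x^5 dx = -32768;  ∫_0^4 -23*x^4 dx = -23552/5;
    ∫_0^4 -20*x^3 dx = -1280;  ∫_0^4 16*x^2 dx = 1024/3;  ∫_0^4 8*x dx = 64;
    ∫_0^4 4 dx = 16.
  Sum: 1048576/7 − 32768 − 23552/5 − 1280 + 1024/3 + 64 + 16 = 11703248/105.
Adding: ||u||_{H^1}^2 = 22922864/315 + 11703248/105 = 58032608/315.


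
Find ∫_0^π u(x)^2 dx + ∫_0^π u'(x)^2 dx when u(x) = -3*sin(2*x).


||u||_{H^1(0,π)}^2 = 45*π/2

u'(x) = -6*cos(2*x).
Expand u² and (u')² and integrate term by term on (0, π), using: for integers n ≥ 1, ∫_0^π sin²(nx) dx = ∫_0^π cos²(nx) dx = π/2; for n ≠ n', ∫_0^π sin(nx)sin(n'x) dx = ∫_0^π cos(nx)cos(n'x) dx = 0; and by product-to-sum, ∫_0^π sin(nx)cos(n'x) dx = ½∫_0^π [sin((n+n')x) + sin((n−n')x)] dx, which is 0 when n+n' is even and 2n/(n²−n'²) when n+n' is odd (it need not vanish on (0, π)).
  u² squared terms: (-3)²·∫sin(2x)² dx = 9·π/2 = 9*π/2.
  So ∫_0^π u² dx = 9*π/2.
  (u')² squared terms: (-6)²·∫cos(2x)² dx = 36·π/2 = 18*π.
  So ∫_0^π (u')² dx = 18*π.
||u||_{H^1}^2 = (9*π/2) + (18*π) = 45*π/2.


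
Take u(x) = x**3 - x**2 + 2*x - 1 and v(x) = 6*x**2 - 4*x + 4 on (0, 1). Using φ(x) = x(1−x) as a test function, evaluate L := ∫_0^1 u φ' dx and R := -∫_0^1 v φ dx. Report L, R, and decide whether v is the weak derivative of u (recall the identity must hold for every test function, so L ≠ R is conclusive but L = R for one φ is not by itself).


LHS = -19/60, RHS = -19/30. No, v is not the weak derivative of u.

u(x) = x**3 - x**2 + 2*x - 1, classical derivative u'(x) = 3*x**2 - 2*x + 2.
φ(x) = x(1−x), so φ'(x) = 1 - 2*x.
Note φ(0) = φ(1) = 0, so the boundary term u·φ vanishes.
LHS = ∫_0^1 u(x) φ'(x) dx = ∫_0^1 (-2*x^4 + 3*x^3 - 5*x^2 + 4*x - 1) dx. Term by term:
  ∫_0^1 -2*x^4 dx = -2/5;  ∫_0^1 3*x^3 dx = 3/4;  ∫_0^1 -5*x^2 dx = -5/3;
  ∫_0^1 4*x dx = 2;  ∫_0^1 -1 dx = -1.
Sum: -2/5 + 3/4 − 5/3 + 2 − 1 = -19/60.
So LHS = -19/60.
∫_0^1 v(x) φ(x) dx = ∫_0^1 (-6*x^4 + 10*x^3 - 8*x^2 + 4*x) dx. Term by term:
  ∫_0^1 -6*x^4 dx = -6/5;  ∫_0^1 10*x^3 dx = 5/2;  ∫_0^1 -8*x^2 dx = -8/3;
  ∫_0^1 4*x dx = 2.
Sum: -6/5 + 5/2 − 8/3 + 2 = 19/30.
So RHS = -∫_0^1 v(x) φ(x) dx = -19/30.
LHS − RHS = 19/60 ≠ 0, so the identity fails.
(For a valid weak derivative the identity must hold for EVERY test function, in particular this one. The failure shows v is NOT the weak derivative of u.)
Correct weak derivative would be u'(x) = 3*x**2 - 2*x + 2.


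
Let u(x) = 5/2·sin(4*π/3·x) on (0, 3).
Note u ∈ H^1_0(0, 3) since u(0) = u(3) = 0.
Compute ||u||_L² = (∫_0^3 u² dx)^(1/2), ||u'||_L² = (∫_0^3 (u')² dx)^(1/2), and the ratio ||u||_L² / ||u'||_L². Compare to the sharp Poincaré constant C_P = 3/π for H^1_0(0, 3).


||u||_L² / ||u'||_L² = 3/(4*π) < C_P = 3/π.

u(x) = 5/2·sin(4*π/3·x), so u'(x) = 10*π*cos(4*π*x/3)/3.
Writing u(x) = A·sin(kπx/L) with A = 5/2 and k = 4, use ∫_0^L sin²(kπx/L) dx = L/2 and ∫_0^L cos²(kπx/L) dx = L/2.
u² = 25/4·sin²(4*π/3·x) and (u')² = 100*π^2/9·cos²(4*π/3·x), and each of sin², cos² integrates to L/2 = 3/2 over (0, 3).
∫_0^3 u² dx = 75/8, so ||u||_L² = 5*sqrt(6)/4.
∫_0^3 (u')² dx = 50*π^2/3, so ||u'||_L² = 5*sqrt(6)*π/3.
Ratio ||u||_L² / ||u'||_L² = 3/(4*π).
Sharp Poincaré constant on H^1_0(0, 3) is C_P = L/π = 3/π, achieved by sin(π/3·x).
This is the k = 4 harmonic; the ratio L/(kπ) is strictly less than C_P = L/π, consistent with the sharp inequality ||u||_L² ≤ C_P ||u'||_L².


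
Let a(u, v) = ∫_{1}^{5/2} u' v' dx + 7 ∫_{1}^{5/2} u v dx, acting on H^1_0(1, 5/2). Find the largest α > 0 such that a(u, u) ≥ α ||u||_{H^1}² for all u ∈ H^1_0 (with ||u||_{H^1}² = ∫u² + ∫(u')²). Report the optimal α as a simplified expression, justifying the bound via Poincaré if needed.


α = 1

Coercivity of a(·,·) on H^1_0(1, 5/2) means a(u, u) ≥ α ||u||_{H^1}² for every u ∈ H^1_0.
The interval has length L = 3/2, and Poincaré/coercivity depend only on L. Here a(u, u) = ∫(u')² + (7)·∫u².
Here c = 7 ≥ 1, so a(u,u) = ∫(u')² + c∫u² ≥ ∫(u')² + ∫u² = ||u||_{H^1}², i.e. α = 1 works. No larger α is possible: a(u,u) ≥ α||u||_{H^1}² means (1−α)∫(u')² ≥ (α−c)∫u², and for the modes u_n = sin(nπ(x−x₀)/L) (x₀ the left endpoint) one has ∫u_n²/∫(u_n')² = (L/(nπ))² → 0, so a(u_n,u_n)/||u_n||_{H^1}² → 1. Hence the optimal constant is α = 1.
Therefore α = 1.


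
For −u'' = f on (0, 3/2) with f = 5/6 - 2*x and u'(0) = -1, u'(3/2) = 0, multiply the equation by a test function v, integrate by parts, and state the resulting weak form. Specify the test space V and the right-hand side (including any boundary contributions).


V = H^1(0, 3/2) (v unrestricted at boundary; u is determined up to an additive constant); weak form: ∫_0^3/2 u'v' dx = ∫_0^3/2 (5/6 - 2*x) v dx + v(0) for all v ∈ V.

Multiply both sides by a test function v and integrate from 0 to 3/2:
  ∫_0^3/2 −u''(x) v(x) dx = ∫_0^3/2 f(x) v(x) dx.
Integrate the LHS by parts once:
  ∫_0^3/2 −u'' v dx = −[u'(x) v(x)]_0^3/2 + ∫_0^3/2 u'(x) v'(x) dx.
Thus ∫_0^3/2 u'(x) v'(x) dx = ∫_0^3/2 f(x) v(x) dx + [u'(x) v(x)]_0^3/2.
Choose V so that boundary terms are either known or forced to vanish.
u has inhomogeneous Neumann u'(0) = -1, u'(3/2) = 0. [u' v]_0^3/2 = (0)·v(3/2) − (-1)·v(0) = v(0). Take V = H^1(0, 3/2); boundary term becomes part of RHS.
Weak formulation: find u (satisfying any essential BC) such that ∫_0^3/2 u'(x) v'(x) dx = ∫_0^3/2 f v dx + v(0) for all v ∈ V (Neumann data are natural BCs: they enter the RHS as boundary terms).
Substituting f(x) = 5/6 - 2*x, the right-hand side is ∫_0^3/2 (5/6 - 2*x) v dx + v(0).
Compatibility check (pure Neumann): taking v ≡ 1 ∈ V gives 0 = ∫_0^3/2 f dx + (0) − (-1), i.e. ∫_0^3/2 f dx must equal u'(0) − u'(3/2) = -1. Indeed ∫_0^3/2 (5/6 - 2*x) dx = -1, so the data are compatible. The solution is then unique only up to an additive constant (fix it e.g. by requiring ∫_0^3/2 u dx = 0).


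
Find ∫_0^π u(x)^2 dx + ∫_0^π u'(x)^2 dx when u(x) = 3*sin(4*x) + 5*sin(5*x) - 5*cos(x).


||u||_{H^1(0,π)}^2 = -32 + 853*π/2

u'(x) = 5*sin(x) + 12*cos(4*x) + 25*cos(5*x).
Expand u² and (u')² and integrate term by term on (0, π), using: for integers n ≥ 1, ∫_0^π sin²(nx) dx = ∫_0^π cos²(nx) dx = π/2; for n ≠ n', ∫_0^π sin(nx)sin(n'x) dx = ∫_0^π cos(nx)cos(n'x) dx = 0; and by product-to-sum, ∫_0^π sin(nx)cos(n'x) dx = ½∫_0^π [sin((n+n')x) + sin((n−n')x)] dx, which is 0 when n+n' is even and 2n/(n²−n'²) when n+n' is odd (it need not vanish on (0, π)).
  u² squared terms: (-5)²·∫cos(x)² dx = 25·π/2 = 25*π/2;  (3)²·∫sin(4x)² dx = 9·π/2 = 9*π/2;  (5)²·∫sin(5x)² dx = 25·π/2 = 25*π/2.
  u² cross terms: 2·(-5)·(3)·∫cos(x)·sin(4x) dx = -30·(8/15) = -16;  2·(-5)·(5)·∫cos(x)·sin(5x) dx = -50·(0) = 0;  2·(3)·(5)·∫sin(4x)·sin(5x) dx = 30·(0) = 0.
  So ∫_0^π u² dx = 25*π/2 + 9*π/2 + 25*π/2 − 16 + 0 + 0 = -16 + 59*π/2.
  (u')² squared terms: (5)²·∫sin(x)² dx = 25·π/2 = 25*π/2;  (12)²·∫cos(4x)² dx = 144·π/2 = 72*π;  (25)²·∫cos(5x)² dx = 625·π/2 = 625*π/2.
  (u')² cross terms: 2·(5)·(12)·∫sin(x)·cos(4x) dx = 120·(-2/15) = -16;  2·(5)·(25)·∫sin(x)·cos(5x) dx = 250·(0) = 0;  2·(12)·(25)·∫cos(4x)·cos(5x) dx = 600·(0) = 0.
  So ∫_0^π (u')² dx = 25*π/2 + 72*π + 625*π/2 − 16 + 0 + 0 = -16 + 397*π.
||u||_{H^1}^2 = (-16 + 59*π/2) + (-16 + 397*π) = -32 + 853*π/2.


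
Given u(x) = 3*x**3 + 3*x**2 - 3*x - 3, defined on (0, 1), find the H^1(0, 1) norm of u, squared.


||u||_{H^1}^2 = 1284/35

The H^1 norm (squared) on an interval (0, L) is
  ||u||_{H^1}^2 = ∫_0^L u(x)^2 dx + ∫_0^L u'(x)^2 dx.
Compute u'(x) = 9*x**2 + 6*x - 3.
Then u(x)^2 = 9*x**6 + 18*x**5 - 9*x**4 - 36*x**3 - 9*x**2 + 18*x + 9 and u'(x)^2 = 81*x**4 + 108*x**3 - 18*x**2 - 36*x + 9.
Integrate each monomial from 0 to 1 using ∫_0^1 c·x^n dx = c·1^(n+1)/(n+1):
  ∫_0^1 u(x)^2 dx = ∫_0^1 (9*x^6 + 18*x^5 - 9*x^4 - 36*x^3 - 9*x^2 + 18*x + 9) dx. Term by term:
    ∫_0^1 9*x^6 dx = 9/7;  ∫_0^1 18*x^5 dx = 3;  ∫_0^1 -9*x^4 dx = -9/5;
    ∫_0^1 -36*x^3 dx = -9;  ∫_0^1 -9*x^2 dx = -3;  ∫_0^1 18*x dx = 9;
    ∫_0^1 9 dx = 9.
  Sum: 9/7 + 3 − 9/5 − 9 − 3 + 9 + 9 = 297/35.
  ∫_0^1 u'(x)^2 dx = ∫_0^1 (81*x^4 + 108*x^3 - 18*x^2 - 36*x + 9) dx. Term by term:
    ∫_0^1 81*x^4 dx = 81/5;  ∫_0^1 108*x^3 dx = 27;  ∫_0^1 -18*x^2 dx = -6;
    ∫_0^1 -36*x dx = -18;  ∫_0^1 9 dx = 9.
  Sum: 81/5 + 27 − 6 − 18 + 9 = 141/5.
Adding: ||u||_{H^1}^2 = 297/35 + 141/5 = 1284/35.


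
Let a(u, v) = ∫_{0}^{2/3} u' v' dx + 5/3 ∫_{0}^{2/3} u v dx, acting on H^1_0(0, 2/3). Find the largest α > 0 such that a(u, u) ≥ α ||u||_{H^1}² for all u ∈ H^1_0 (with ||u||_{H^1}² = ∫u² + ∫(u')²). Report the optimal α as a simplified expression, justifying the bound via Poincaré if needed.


α = 1

Coercivity of a(·,·) on H^1_0(0, 2/3) means a(u, u) ≥ α ||u||_{H^1}² for every u ∈ H^1_0.
The interval has length L = 2/3, and Poincaré/coercivity depend only on L. Here a(u, u) = ∫(u')² + (5/3)·∫u².
Here c = 5/3 ≥ 1, so a(u,u) = ∫(u')² + c∫u² ≥ ∫(u')² + ∫u² = ||u||_{H^1}², i.e. α = 1 works. No larger α is possible: a(u,u) ≥ α||u||_{H^1}² means (1−α)∫(u')² ≥ (α−c)∫u², and for the modes u_n = sin(nπ(x−x₀)/L) (x₀ the left endpoint) one has ∫u_n²/∫(u_n')² = (L/(nπ))² → 0, so a(u_n,u_n)/||u_n||_{H^1}² → 1. Hence the optimal constant is α = 1.
Therefore α = 1.


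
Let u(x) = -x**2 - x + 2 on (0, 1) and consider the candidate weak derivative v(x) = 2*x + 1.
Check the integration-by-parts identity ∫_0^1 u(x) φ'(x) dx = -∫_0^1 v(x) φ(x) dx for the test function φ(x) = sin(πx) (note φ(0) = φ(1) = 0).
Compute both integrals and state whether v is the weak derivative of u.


LHS = 4/π, RHS = -4/π. No, v is not the weak derivative of u.

u(x) = -x**2 - x + 2, classical derivative u'(x) = -2*x - 1.
φ(x) = sin(πx), so φ'(x) = π*cos(π*x).
Note φ(0) = φ(1) = 0, so the boundary term u·φ vanishes.
LHS = ∫_0^1 u(x) φ'(x) dx = ∫_0^1 (-π*x^2*cos(π*x) - π*x*cos(π*x) + 2*π*cos(π*x)) dx. Term by term:
  ∫_0^1 2*π*cos(π*x) dx = 0;  ∫_0^1 -π*x*cos(π*x) dx = 2/π;  ∫_0^1 -π*x^2*cos(π*x) dx = 2/π.
Sum: 0 + 2/π + 2/π = 4/π.
So LHS = 4/π.
∫_0^1 v(x) φ(x) dx = ∫_0^1 (2*x*sin(π*x) + sin(π*x)) dx. Term by term:
  ∫_0^1 2*x*sin(π*x) dx = 2/π;  ∫_0^1 sin(π*x) dx = 2/π.
Sum: 2/π + 2/π = 4/π.
So RHS = -∫_0^1 v(x) φ(x) dx = -4/π.
LHS − RHS = 8/π ≠ 0, so the identity fails.
(For a valid weak derivative the identity must hold for EVERY test function, in particular this one. The failure shows v is NOT the weak derivative of u.)
Correct weak derivative would be u'(x) = -2*x - 1.


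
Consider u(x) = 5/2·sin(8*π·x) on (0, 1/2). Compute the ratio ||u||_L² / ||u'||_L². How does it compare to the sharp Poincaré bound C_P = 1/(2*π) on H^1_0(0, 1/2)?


||u||_L² / ||u'||_L² = 1/(8*π) < C_P = 1/(2*π).

u(x) = 5/2·sin(8*π·x), so u'(x) = 20*π*cos(8*π*x).
Writing u(x) = A·sin(kπx/L) with A = 5/2 and k = 4, use ∫_0^L sin²(kπx/L) dx = L/2 and ∫_0^L cos²(kπx/L) dx = L/2.
u² = 25/4·sin²(8*π·x) and (u')² = 400*π^2·cos²(8*π·x), and each of sin², cos² integrates to L/2 = 1/4 over (0, 1/2).
∫_0^1/2 u² dx = 25/16, so ||u||_L² = 5/4.
∫_0^1/2 (u')² dx = 100*π^2, so ||u'||_L² = 10*π.
Ratio ||u||_L² / ||u'||_L² = 1/(8*π).
Sharp Poincaré constant on H^1_0(0, 1/2) is C_P = L/π = 1/(2*π), achieved by sin(2*π·x).
This is the k = 4 harmonic; the ratio L/(kπ) is strictly less than C_P = L/π, consistent with the sharp inequality ||u||_L² ≤ C_P ||u'||_L².


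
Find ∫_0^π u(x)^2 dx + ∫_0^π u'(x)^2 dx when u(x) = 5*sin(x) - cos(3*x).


||u||_{H^1(0,π)}^2 = 30*π

u'(x) = 3*sin(3*x) + 5*cos(x).
Expand u² and (u')² and integrate term by term on (0, π), using: for integers n ≥ 1, ∫_0^π sin²(nx) dx = ∫_0^π cos²(nx) dx = π/2; for n ≠ n', ∫_0^π sin(nx)sin(n'x) dx = ∫_0^π cos(nx)cos(n'x) dx = 0; and by product-to-sum, ∫_0^π sin(nx)cos(n'x) dx = ½∫_0^π [sin((n+n')x) + sin((n−n')x)] dx, which is 0 when n+n' is even and 2n/(n²−n'²) when n+n' is odd (it need not vanish on (0, π)).
  u² squared terms: (-1)²·∫cos(3x)² dx = 1·π/2 = π/2;  (5)²·∫sin(x)² dx = 25·π/2 = 25*π/2.
  u² cross terms: 2·(-1)·(5)·∫cos(3x)·sin(x) dx = -10·(0) = 0.
  So ∫_0^π u² dx = π/2 + 25*π/2 + 0 = 13*π.
  (u')² squared terms: (3)²·∫sin(3x)² dx = 9·π/2 = 9*π/2;  (5)²·∫cos(x)² dx = 25·π/2 = 25*π/2.
  (u')² cross terms: 2·(3)·(5)·∫sin(3x)·cos(x) dx = 30·(0) = 0.
  So ∫_0^π (u')² dx = 9*π/2 + 25*π/2 + 0 = 17*π.
||u||_{H^1}^2 = (13*π) + (17*π) = 30*π.


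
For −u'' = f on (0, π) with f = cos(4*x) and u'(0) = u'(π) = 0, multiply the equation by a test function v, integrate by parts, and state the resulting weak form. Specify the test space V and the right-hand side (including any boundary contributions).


V = H^1(0, π) (no boundary constraint on v; u is determined up to an additive constant); weak form: ∫_0^π u'v' dx = ∫_0^π (cos(4*x)) v dx for all v ∈ V.

Multiply both sides by a test function v and integrate from 0 to π:
  ∫_0^π −u''(x) v(x) dx = ∫_0^π f(x) v(x) dx.
Integrate the LHS by parts once:
  ∫_0^π −u'' v dx = −[u'(x) v(x)]_0^π + ∫_0^π u'(x) v'(x) dx.
Thus ∫_0^π u'(x) v'(x) dx = ∫_0^π f(x) v(x) dx + [u'(x) v(x)]_0^π.
Choose V so that boundary terms are either known or forced to vanish.
u has homogeneous Neumann: u'(0) = u'(π) = 0. So [u' v]_0^π = 0·v(π) − 0·v(0) = 0 for any v; take V = H^1(0, π).
Weak formulation: find u (satisfying any essential BC) such that ∫_0^π u'(x) v'(x) dx = ∫_0^π f v dx for all v ∈ V (homogeneous Neumann, so boundary terms vanish).
Substituting f(x) = cos(4*x), the right-hand side is ∫_0^π (cos(4*x)) v dx.
Compatibility check (pure Neumann): taking v ≡ 1 ∈ V gives 0 = ∫_0^π f dx + (0) − (0), i.e. ∫_0^π f dx must equal u'(0) − u'(π) = 0. Indeed ∫_0^π (cos(4*x)) dx = 0, so the data are compatible. The solution is then unique only up to an additive constant (fix it e.g. by requiring ∫_0^π u dx = 0).


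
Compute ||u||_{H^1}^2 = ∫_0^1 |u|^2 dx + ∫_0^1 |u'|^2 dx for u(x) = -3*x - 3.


||u||_{H^1}^2 = 30

The H^1 norm (squared) on an interval (0, L) is
  ||u||_{H^1}^2 = ∫_0^L u(x)^2 dx + ∫_0^L u'(x)^2 dx.
Compute u'(x) = -3.
Then u(x)^2 = 9*x**2 + 18*x + 9 and u'(x)^2 = 9.
Integrate each monomial from 0 to 1 using ∫_0^1 c·x^n dx = c·1^(n+1)/(n+1):
  ∫_0^1 u(x)^2 dx = ∫_0^1 (9*x^2 + 18*x + 9) dx. Term by term:
    ∫_0^1 9*x^2 dx = 3;  ∫_0^1 18*x dx = 9;  ∫_0^1 9 dx = 9.
  Sum: 3 + 9 + 9 = 21.
  ∫_0^1 u'(x)^2 dx = ∫_0^1 (9) dx. Term by term:
    ∫_0^1 9 dx = 9.
Adding: ||u||_{H^1}^2 = 21 + 9 = 30.


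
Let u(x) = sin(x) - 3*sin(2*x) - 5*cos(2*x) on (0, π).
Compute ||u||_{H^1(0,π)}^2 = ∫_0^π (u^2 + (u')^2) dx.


||u||_{H^1(0,π)}^2 = 100/3 + 86*π

u'(x) = 10*sin(2*x) + cos(x) - 6*cos(2*x).
Expand u² and (u')² and integrate term by term on (0, π), using: for integers n ≥ 1, ∫_0^π sin²(nx) dx = ∫_0^π cos²(nx) dx = π/2; for n ≠ n', ∫_0^π sin(nx)sin(n'x) dx = ∫_0^π cos(nx)cos(n'x) dx = 0; and by product-to-sum, ∫_0^π sin(nx)cos(n'x) dx = ½∫_0^π [sin((n+n')x) + sin((n−n')x)] dx, which is 0 when n+n' is even and 2n/(n²−n'²) when n+n' is odd (it need not vanish on (0, π)).
  u² squared terms: (-5)²·∫cos(2x)² dx = 25·π/2 = 25*π/2;  (-3)²·∫sin(2x)² dx = 9·π/2 = 9*π/2;  (1)²·∫sin(x)² dx = 1·π/2 = π/2.
  u² cross terms: 2·(-5)·(-3)·∫cos(2x)·sin(2x) dx = 30·(0) = 0;  2·(-5)·(1)·∫cos(2x)·sin(x) dx = -10·(-2/3) = 20/3;  2·(-3)·(1)·∫sin(2x)·sin(x) dx = -6·(0) = 0.
  So ∫_0^π u² dx = 25*π/2 + 9*π/2 + π/2 + 0 + 20/3 + 0 = 20/3 + 35*π/2.
  (u')² squared terms: (-6)²·∫cos(2x)² dx = 36·π/2 = 18*π;  (10)²·∫sin(2x)² dx = 100·π/2 = 50*π;  (1)²·∫cos(x)² dx = 1·π/2 = π/2.
  (u')² cross terms: 2·(-6)·(10)·∫cos(2x)·sin(2x) dx = -120·(0) = 0;  2·(-6)·(1)·∫cos(2x)·cos(x) dx = -12·(0) = 0;  2·(10)·(1)·∫sin(2x)·cos(x) dx = 20·(4/3) = 80/3.
  So ∫_0^π (u')² dx = 18*π + 50*π + π/2 + 0 + 0 + 80/3 = 80/3 + 137*π/2.
||u||_{H^1}^2 = (20/3 + 35*π/2) + (80/3 + 137*π/2) = 100/3 + 86*π.


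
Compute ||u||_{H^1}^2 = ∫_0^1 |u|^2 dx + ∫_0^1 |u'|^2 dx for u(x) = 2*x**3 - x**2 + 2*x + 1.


||u||_{H^1}^2 = 334/21

The H^1 norm (squared) on an interval (0, L) is
  ||u||_{H^1}^2 = ∫_0^L u(x)^2 dx + ∫_0^L u'(x)^2 dx.
Compute u'(x) = 6*x**2 - 2*x + 2.
Then u(x)^2 = 4*x**6 - 4*x**5 + 9*x**4 + 2*x**2 + 4*x + 1 and u'(x)^2 = 36*x**4 - 24*x**3 + 28*x**2 - 8*x + 4.
Integrate each monomial from 0 to 1 using ∫_0^1 c·x^n dx = c·1^(n+1)/(n+1):
  ∫_0^1 u(x)^2 dx = ∫_0^1 (4*x^6 - 4*x^5 + 9*x^4 + 2*x^2 + 4*x + 1) dx. Term by term:
    ∫_0^1 4*x^6 dx = 4/7;  ∫_0^1 -4*x^5 dx = -2/3;  ∫_0^1 9*x^4 dx = 9/5;
    ∫_0^1 2*x^2 dx = 2/3;  ∫_0^1 4*x dx = 2;  ∫_0^1 1 dx = 1.
  Sum: 4/7 − 2/3 + 9/5 + 2/3 + 2 + 1 = 188/35.
  ∫_0^1 u'(x)^2 dx = ∫_0^1 (36*x^4 - 24*x^3 + 28*x^2 - 8*x + 4) dx. Term by term:
    ∫_0^1 36*x^4 dx = 36/5;  ∫_0^1 -24*x^3 dx = -6;  ∫_0^1 28*x^2 dx = 28/3;
    ∫_0^1 -8*x dx = -4;  ∫_0^1 4 dx = 4.
  Sum: 36/5 − 6 + 28/3 − 4 + 4 = 158/15.
Adding: ||u||_{H^1}^2 = 188/35 + 158/15 = 334/21.


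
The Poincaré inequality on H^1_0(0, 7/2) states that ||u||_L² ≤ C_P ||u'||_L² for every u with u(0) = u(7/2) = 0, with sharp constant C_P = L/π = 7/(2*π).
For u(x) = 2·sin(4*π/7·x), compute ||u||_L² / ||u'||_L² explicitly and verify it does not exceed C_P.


||u||_L² / ||u'||_L² = 7/(4*π) < C_P = 7/(2*π).

u(x) = 2·sin(4*π/7·x), so u'(x) = 8*π*cos(4*π*x/7)/7.
Writing u(x) = A·sin(kπx/L) with A = 2 and k = 2, use ∫_0^L sin²(kπx/L) dx = L/2 and ∫_0^L cos²(kπx/L) dx = L/2.
u² = 4·sin²(4*π/7·x) and (u')² = 64*π^2/49·cos²(4*π/7·x), and each of sin², cos² integrates to L/2 = 7/4 over (0, 7/2).
∫_0^7/2 u² dx = 7, so ||u||_L² = sqrt(7).
∫_0^7/2 (u')² dx = 16*π^2/7, so ||u'||_L² = 4*sqrt(7)*π/7.
Ratio ||u||_L² / ||u'||_L² = 7/(4*π).
Sharp Poincaré constant on H^1_0(0, 7/2) is C_P = L/π = 7/(2*π), achieved by sin(2*π/7·x).
This is the k = 2 harmonic; the ratio L/(kπ) is strictly less than C_P = L/π, consistent with the sharp inequality ||u||_L² ≤ C_P ||u'||_L².


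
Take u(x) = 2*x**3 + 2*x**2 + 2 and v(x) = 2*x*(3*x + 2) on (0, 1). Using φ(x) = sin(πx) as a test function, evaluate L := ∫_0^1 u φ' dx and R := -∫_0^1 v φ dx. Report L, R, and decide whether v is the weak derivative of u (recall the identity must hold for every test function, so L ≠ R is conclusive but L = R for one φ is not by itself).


LHS = -10/π + 24/π^3, RHS = -10/π + 24/π^3. Yes, v = u' weakly.

u(x) = 2*x**3 + 2*x**2 + 2, classical derivative u'(x) = 6*x**2 + 4*x.
φ(x) = sin(πx), so φ'(x) = π*cos(π*x).
Note φ(0) = φ(1) = 0, so the boundary term u·φ vanishes.
LHS = ∫_0^1 u(x) φ'(x) dx = ∫_0^1 (2*π*x^3*cos(π*x) + 2*π*x^2*cos(π*x) + 2*π*cos(π*x)) dx. Term by term:
  ∫_0^1 2*π*cos(π*x) dx = 0;  ∫_0^1 2*π*x^2*cos(π*x) dx = -4/π;  ∫_0^1 2*π*x^3*cos(π*x) dx = -6/π + 24/π^3.
Sum: 0 − 4/π + -6/π + 24/π^3 = -10/π + 24/π^3.
So LHS = -10/π + 24/π^3.
∫_0^1 v(x) φ(x) dx = ∫_0^1 (6*x^2*sin(π*x) + 4*x*sin(π*x)) dx. Term by term:
  ∫_0^1 4*x*sin(π*x) dx = 4/π;  ∫_0^1 6*x^2*sin(π*x) dx = -24/π^3 + 6/π.
Sum: 4/π + -24/π^3 + 6/π = -24/π^3 + 10/π.
So RHS = -∫_0^1 v(x) φ(x) dx = -10/π + 24/π^3.
LHS = RHS, so the identity holds for this test φ.
Moreover u is smooth here and v(x) = u'(x) = 6*x**2 + 4*x pointwise, so the identity holds for every test function. Hence v is the weak derivative of u.
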